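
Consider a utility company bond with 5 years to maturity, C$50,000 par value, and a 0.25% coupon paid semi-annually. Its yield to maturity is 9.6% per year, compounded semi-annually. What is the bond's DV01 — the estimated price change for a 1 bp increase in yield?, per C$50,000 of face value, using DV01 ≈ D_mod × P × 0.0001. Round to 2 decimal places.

Periodic yield y = 0.048.
  t   CF        PV=CF/(1+0.048)^t    t·PV
  1        62.50        59.6374        59.6374
  2        62.50        56.9059       113.8118
  3        62.50        54.2995       162.8986
  4        62.50        51.8125       207.2502
  5        62.50        49.4394       247.1972
  6        62.50        47.1750       283.0503
  7        62.50        45.0144       315.1005
  8        62.50        42.9526       343.6210
  9        62.50        40.9853       368.8680
  10   50,062.50    31,325.6223   313,256.2228
  Σ                 31,773.8445   315,357.6579
P = 31,773.8445; D_Mac = 9.92507 half-year periods = 4.96254 yrs; D_mod = 4.73524 yrs.
DV01 ≈ 4.73524 × 31,773.8445 × 0.0001 = 15.045690.

C$15.05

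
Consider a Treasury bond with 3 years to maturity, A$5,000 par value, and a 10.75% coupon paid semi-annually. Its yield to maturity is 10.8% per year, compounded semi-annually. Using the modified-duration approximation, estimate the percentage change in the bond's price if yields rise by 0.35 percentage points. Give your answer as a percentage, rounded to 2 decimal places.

Periodic yield y = 0.054. Modified duration first:
  t   CF        PV=CF/(1+0.054)^t    t·PV
  1       268.75       254.9810       254.9810
  2       268.75       241.9175       483.8350
  3       268.75       229.5232       688.5697
  4       268.75       217.7640       871.0559
  5       268.75       206.6072     1,033.0359
  6     5,268.75     3,842.9429    23,057.6571
  Σ                  4,993.7357    26,389.1346
P = 4,993.7357; D_Mac = 5.28445 half-year periods = 2.64222 yrs; D_mod = 2.64222/(1+0.054) = 2.50685 yrs.
ΔP/P ≈ -D_mod · Δy = -2.50685 × (+0.0035) = -0.008774 = -0.8774%.

-0.88%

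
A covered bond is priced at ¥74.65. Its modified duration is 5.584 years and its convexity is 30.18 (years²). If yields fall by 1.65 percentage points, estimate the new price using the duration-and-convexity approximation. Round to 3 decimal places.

¥81.835

Duration effect: -D_mod·Δy = -5.584 × (-0.0165) = +0.092136
Convexity effect: ½·C·(Δy)² = 0.5 × 30.18 × (-0.0165)² = +0.0041082525
ΔP/P ≈ +0.092136 + 0.0041082525 = +0.0962442525
New price ≈ 74.65 × (1 + 0.0962442525) = 81.834633449125.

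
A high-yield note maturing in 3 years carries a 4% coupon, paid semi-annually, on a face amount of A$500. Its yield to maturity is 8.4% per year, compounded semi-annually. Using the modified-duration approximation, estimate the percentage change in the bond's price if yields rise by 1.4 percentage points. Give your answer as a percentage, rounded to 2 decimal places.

Periodic yield y = 0.042. Modified duration first:
  t   CF        PV=CF/(1+0.042)^t    t·PV
  1        10.00         9.5969         9.5969
  2        10.00         9.2101        18.4202
  3        10.00         8.8389        26.5166
  4        10.00         8.4826        33.9304
  5        10.00         8.1407        40.7035
  6       510.00       398.4409     2,390.6451
  Σ                    442.7101     2,519.8128
P = 442.7101; D_Mac = 5.69179 half-year periods = 2.84590 yrs; D_mod = 2.84590/(1+0.042) = 2.73119 yrs.
ΔP/P ≈ -D_mod · Δy = -2.73119 × (+0.014) = -0.038237 = -3.8237%.

-3.82%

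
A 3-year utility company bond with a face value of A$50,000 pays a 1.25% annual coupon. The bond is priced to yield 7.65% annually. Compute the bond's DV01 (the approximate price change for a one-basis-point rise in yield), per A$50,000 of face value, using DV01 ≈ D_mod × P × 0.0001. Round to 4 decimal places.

A$11.4633

Periodic yield y = 0.0765.
  t   CF        PV=CF/(1+0.0765)^t    t·PV
  1       625.00       580.5852       580.5852
  2       625.00       539.3267     1,078.6535
  3    50,625.00    40,581.0177   121,743.0530
  Σ                 41,700.9296   123,402.2917
P = 41,700.9296; D_Mac = 2.95922 yrs; D_mod = 2.74893 yrs.
DV01 ≈ 2.74893 × 41,700.9296 × 0.0001 = 11.463288.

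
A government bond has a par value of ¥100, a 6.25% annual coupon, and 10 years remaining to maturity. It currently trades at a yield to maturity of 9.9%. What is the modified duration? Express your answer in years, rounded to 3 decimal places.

Periodic yield y = 0.099. First find Macaulay duration:
  t   CF        PV=CF/(1+0.099)^t    t·PV
  1         6.25         5.6870         5.6870
  2         6.25         5.1747        10.3494
  3         6.25         4.7085        14.1256
  4         6.25         4.2844        17.1376
  5         6.25         3.8984        19.4922
  6         6.25         3.5473        21.2836
  7         6.25         3.2277        22.5941
  8         6.25         2.9370        23.4957
  9         6.25         2.6724        24.0516
  10      106.25        41.3382       413.3824
  Σ                     77.4757       571.5992
P = 77.4757; Macaulay duration = 571.5992 / 77.4757 = 7.37779 years.
Modified duration = D_Mac / (1 + y) = 7.37779 / 1.099 = 6.71319 years.

6.713 years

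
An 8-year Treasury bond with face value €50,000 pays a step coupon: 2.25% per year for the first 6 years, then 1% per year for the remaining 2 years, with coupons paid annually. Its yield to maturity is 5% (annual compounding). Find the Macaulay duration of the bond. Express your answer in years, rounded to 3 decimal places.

Periodic yield y = 0.05. Discount each cash flow and weight by its year:
  t   CF        PV=CF/(1+0.05)^t    t·PV
  1     1,125.00     1,071.4286     1,071.4286
  2     1,125.00     1,020.4082     2,040.8163
  3     1,125.00       971.8173     2,915.4519
  4     1,125.00       925.5403     3,702.1611
  5     1,125.00       881.4669     4,407.3347
  6     1,125.00       839.4923     5,036.9539
  7       500.00       355.3407     2,487.3847
  8    50,500.00    34,180.3878   273,443.1023
  Σ                 40,245.8820   295,104.6335
Price P = Σ PV = 40,245.8820.
Macaulay duration = Σ(t·PV) / P = 295,104.6335 / 40,245.8820 = 7.33254 years.

7.333 years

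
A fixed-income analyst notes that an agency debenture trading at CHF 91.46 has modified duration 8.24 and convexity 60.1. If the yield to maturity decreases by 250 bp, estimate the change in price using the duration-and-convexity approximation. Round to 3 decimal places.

Duration effect: -D_mod·Δy = -8.24 × (-0.025) = +0.206000
Convexity effect: ½·C·(Δy)² = 0.5 × 60.1 × (-0.025)² = +0.01878125
ΔP/P ≈ +0.206000 + 0.01878125 = +0.22478125
ΔP ≈ 91.46 × (+0.22478125) = +20.558493125.

+CHF 20.558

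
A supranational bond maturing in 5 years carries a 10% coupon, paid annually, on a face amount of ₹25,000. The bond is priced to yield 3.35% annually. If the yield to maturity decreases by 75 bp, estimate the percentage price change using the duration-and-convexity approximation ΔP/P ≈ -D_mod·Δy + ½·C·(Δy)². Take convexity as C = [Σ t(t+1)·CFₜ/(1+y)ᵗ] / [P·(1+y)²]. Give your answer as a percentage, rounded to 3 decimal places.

+3.170%

With y = 0.0335:
  t   CF        PV=CF/(1+0.0335)^t    t·PV        t(t+1)·PV
  1     2,500.00     2,418.9647     2,418.9647       4,837.9294
  2     2,500.00     2,340.5561     4,681.1121      14,043.3363
  3     2,500.00     2,264.6890     6,794.0669      27,176.2677
  4     2,500.00     2,191.2811     8,765.1242      43,825.6212
  5    27,500.00    23,322.7786   116,613.8928     699,683.3571
  Σ                 32,538.2693   139,273.1608     789,566.5116
P = 32,538.2693; D_Mac = 4.28029 yrs; D_mod = 4.14155 yrs; C = 22.71817.
Duration effect: -4.14155 × (-0.0075) = +0.031062
Convexity effect: 0.5 × 22.71817 × (-0.0075)² = +0.0006389
ΔP/P ≈ +0.031062 + 0.0006389 = +0.031701 = +3.1701%.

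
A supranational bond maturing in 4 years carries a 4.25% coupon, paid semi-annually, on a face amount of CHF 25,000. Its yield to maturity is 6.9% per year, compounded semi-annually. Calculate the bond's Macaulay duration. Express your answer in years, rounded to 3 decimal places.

3.704 years

Periodic yield y = 0.0345. Discount each cash flow and weight by its period:
  t   CF        PV=CF/(1+0.0345)^t    t·PV
  1       531.25       513.5331       513.5331
  2       531.25       496.4071       992.8141
  3       531.25       479.8522     1,439.5565
  4       531.25       463.8494     1,855.3974
  5       531.25       448.3802     2,241.9012
  6       531.25       433.4270     2,600.5621
  7       531.25       418.9725     2,932.8072
  8    25,531.25    19,463.8217   155,710.5738
  Σ                 22,718.2431   168,287.1455
Price P = Σ PV = 22,718.2431.
Macaulay duration = Σ(t·PV) / P = 168,287.1455 / 22,718.2431 = 7.40758 half-year periods.
In years: 7.40758 / 2 = 3.70379 years.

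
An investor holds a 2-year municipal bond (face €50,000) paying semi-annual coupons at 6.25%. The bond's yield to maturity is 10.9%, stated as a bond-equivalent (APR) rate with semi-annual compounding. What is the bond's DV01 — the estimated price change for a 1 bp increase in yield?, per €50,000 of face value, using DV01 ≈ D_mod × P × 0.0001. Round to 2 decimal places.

€8.30

Periodic yield y = 0.0545.
  t   CF        PV=CF/(1+0.0545)^t    t·PV
  1     1,562.50     1,481.7449     1,481.7449
  2     1,562.50     1,405.1635     2,810.3270
  3     1,562.50     1,332.5401     3,997.6202
  4    51,562.50    41,701.1114   166,804.4455
  Σ                 45,920.5598   175,094.1376
P = 45,920.5598; D_Mac = 3.81298 half-year periods = 1.90649 yrs; D_mod = 1.80796 yrs.
DV01 ≈ 1.80796 × 45,920.5598 × 0.0001 = 8.302235.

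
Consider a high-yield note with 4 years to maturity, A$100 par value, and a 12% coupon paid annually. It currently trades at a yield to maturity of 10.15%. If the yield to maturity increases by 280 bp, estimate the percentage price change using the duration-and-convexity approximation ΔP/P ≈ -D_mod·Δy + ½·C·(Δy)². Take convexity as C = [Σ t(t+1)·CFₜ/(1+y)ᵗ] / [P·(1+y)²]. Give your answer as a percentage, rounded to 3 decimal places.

-8.170%

With y = 0.1015:
  t   CF        PV=CF/(1+0.1015)^t    t·PV        t(t+1)·PV
  1        12.00        10.8942        10.8942          21.7885
  2        12.00         9.8904        19.7807          59.3422
  3        12.00         8.9790        26.9370         107.7479
  4       112.00        76.0817       304.3267       1,521.6333
  Σ                    105.8453       361.9386       1,710.5119
P = 105.8453; D_Mac = 3.41951 yrs; D_mod = 3.10441 yrs; C = 13.31943.
Duration effect: -3.10441 × (+0.028) = -0.086923
Convexity effect: 0.5 × 13.31943 × (0.028)² = +0.0052212
ΔP/P ≈ -0.086923 + 0.0052212 = -0.081702 = -8.1702%.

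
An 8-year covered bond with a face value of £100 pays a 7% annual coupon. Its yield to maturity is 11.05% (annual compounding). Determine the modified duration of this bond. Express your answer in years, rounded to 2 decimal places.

Periodic yield y = 0.1105. First find Macaulay duration:
  t   CF        PV=CF/(1+0.1105)^t    t·PV
  1         7.00         6.3035         6.3035
  2         7.00         5.6762        11.3525
  3         7.00         5.1114        15.3343
  4         7.00         4.6028        18.4113
  5         7.00         4.1448        20.7241
  6         7.00         3.7324        22.3943
  7         7.00         3.3610        23.5270
  8       107.00        46.2632       370.1053
  Σ                     79.1953       488.1522
P = 79.1953; Macaulay duration = 488.1522 / 79.1953 = 6.16390 years.
Modified duration = D_Mac / (1 + y) = 6.16390 / 1.1105 = 5.55056 years.

5.55 years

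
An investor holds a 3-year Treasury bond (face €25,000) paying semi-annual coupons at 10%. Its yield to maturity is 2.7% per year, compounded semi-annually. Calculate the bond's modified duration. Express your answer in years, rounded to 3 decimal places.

Periodic yield y = 0.0135. First find Macaulay duration:
  t   CF        PV=CF/(1+0.0135)^t    t·PV
  1     1,250.00     1,233.3498     1,233.3498
  2     1,250.00     1,216.9213     2,433.8427
  3     1,250.00     1,200.7117     3,602.1352
  4     1,250.00     1,184.7180     4,738.8722
  5     1,250.00     1,168.9374     5,844.6869
  6    26,250.00    24,220.7055   145,324.2332
  Σ                 30,225.3438   163,177.1199
P = 30,225.3438; Macaulay duration = 163,177.1199 / 30,225.3438 = 5.39869 half-year periods = 2.69934 years.
Modified duration = D_Mac / (1 + y) = 2.69934 / 1.0135 = 2.66339 years.

2.663 years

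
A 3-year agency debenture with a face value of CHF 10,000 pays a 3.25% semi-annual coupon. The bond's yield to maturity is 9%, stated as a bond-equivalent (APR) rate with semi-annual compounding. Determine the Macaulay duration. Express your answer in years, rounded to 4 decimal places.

Periodic yield y = 0.045. Discount each cash flow and weight by its period:
  t   CF        PV=CF/(1+0.045)^t    t·PV
  1       162.50       155.5024       155.5024
  2       162.50       148.8061       297.6122
  3       162.50       142.3982       427.1946
  4       162.50       136.2662       545.0649
  5       162.50       130.3983       651.9915
  6    10,162.50     7,803.7404    46,822.4426
  Σ                  8,517.1117    48,899.8082
Price P = Σ PV = 8,517.1117.
Macaulay duration = Σ(t·PV) / P = 48,899.8082 / 8,517.1117 = 5.74136 half-year periods.
In years: 5.74136 / 2 = 2.87068 years.

2.8707 years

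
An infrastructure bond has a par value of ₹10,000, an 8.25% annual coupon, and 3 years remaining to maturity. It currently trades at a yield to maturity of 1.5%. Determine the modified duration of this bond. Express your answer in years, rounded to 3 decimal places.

Periodic yield y = 0.015. First find Macaulay duration:
  t   CF        PV=CF/(1+0.015)^t    t·PV
  1       825.00       812.8079       812.8079
  2       825.00       800.7959     1,601.5919
  3    10,825.00    10,352.1315    31,056.3944
  Σ                 11,965.7353    33,470.7941
P = 11,965.7353; Macaulay duration = 33,470.7941 / 11,965.7353 = 2.79722 years.
Modified duration = D_Mac / (1 + y) = 2.79722 / 1.015 = 2.75588 years.

2.756 years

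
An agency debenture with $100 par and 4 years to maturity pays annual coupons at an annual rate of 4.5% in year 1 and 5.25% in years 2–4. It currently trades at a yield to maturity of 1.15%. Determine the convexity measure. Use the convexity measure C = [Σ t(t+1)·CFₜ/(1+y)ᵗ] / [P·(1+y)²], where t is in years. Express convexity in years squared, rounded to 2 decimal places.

With y = 0.0115:
  t   CF        PV=CF/(1+0.0115)^t    t·PV        t(t+1)·PV
  1         4.50         4.4488         4.4488           8.8977
  2         5.25         5.1313        10.2626          30.7878
  3         5.25         5.0730        15.2189          60.8755
  4       105.25       100.5446       402.1782       2,010.8911
  Σ                    115.1977       432.1085       2,111.4521
P = 115.1977.
Convexity = Σ t(t+1)·PV / [P·(1+y)²] = 2,111.4521 / (115.1977 × 1.023132) = 17.91455.

17.91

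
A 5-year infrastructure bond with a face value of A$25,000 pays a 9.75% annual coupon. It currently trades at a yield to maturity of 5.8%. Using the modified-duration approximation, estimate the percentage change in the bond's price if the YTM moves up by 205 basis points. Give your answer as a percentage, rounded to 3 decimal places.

-8.240%

Periodic yield y = 0.058. Modified duration first:
  t   CF        PV=CF/(1+0.058)^t    t·PV
  1     2,437.50     2,303.8752     2,303.8752
  2     2,437.50     2,177.5758     4,355.1517
  3     2,437.50     2,058.2002     6,174.6007
  4     2,437.50     1,945.3688     7,781.4753
  5    27,437.50    20,697.4194   103,487.0968
  Σ                 29,182.4395   124,102.1997
P = 29,182.4395; D_Mac = 4.25263 yrs; D_mod = 4.25263/(1+0.058) = 4.01950 yrs.
ΔP/P ≈ -D_mod · Δy = -4.01950 × (+0.0205) = -0.082400 = -8.2400%.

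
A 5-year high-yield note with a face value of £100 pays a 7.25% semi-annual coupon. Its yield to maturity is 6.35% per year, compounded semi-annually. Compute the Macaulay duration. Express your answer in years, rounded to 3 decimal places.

Periodic yield y = 0.03175. Discount each cash flow and weight by its period:
  t   CF        PV=CF/(1+0.03175)^t    t·PV
  1        3.625         3.5134         3.5134
  2        3.625         3.4053         6.8107
  3        3.625         3.3005         9.9016
  4        3.625         3.1990        12.7959
  5        3.625         3.1005        15.5026
  6        3.625         3.0051        18.0307
  7        3.625         2.9126        20.3885
  8        3.625         2.8230        22.5841
  9        3.625         2.7361        24.6252
  10     103.625        75.8088       758.0883
  Σ                    103.8045       892.2409
Price P = Σ PV = 103.8045.
Macaulay duration = Σ(t·PV) / P = 892.2409 / 103.8045 = 8.59539 half-year periods.
In years: 8.59539 / 2 = 4.29770 years.

4.298 years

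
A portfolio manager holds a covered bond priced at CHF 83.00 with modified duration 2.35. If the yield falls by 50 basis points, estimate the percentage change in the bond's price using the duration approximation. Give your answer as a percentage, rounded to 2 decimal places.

+1.18%

Duration approximation: ΔP/P ≈ -D_mod · Δy = -2.35 × (-0.005) = +0.011750.
As a percentage: +1.1750%.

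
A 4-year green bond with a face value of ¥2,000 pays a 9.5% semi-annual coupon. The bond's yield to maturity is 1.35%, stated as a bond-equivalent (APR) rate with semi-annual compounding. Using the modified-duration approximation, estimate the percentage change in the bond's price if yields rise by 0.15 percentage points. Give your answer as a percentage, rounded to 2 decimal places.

-0.52%

Periodic yield y = 0.00675. Modified duration first:
  t   CF        PV=CF/(1+0.00675)^t    t·PV
  1        95.00        94.3630        94.3630
  2        95.00        93.7304       187.4607
  3        95.00        93.1019       279.3058
  4        95.00        92.4777       369.9108
  5        95.00        91.8577       459.2883
  6        95.00        91.2418       547.4507
  7        95.00        90.6300       634.4102
  8     2,095.00     1,985.2304    15,881.8434
  Σ                  2,632.6330    18,454.0330
P = 2,632.6330; D_Mac = 7.00972 half-year periods = 3.50486 yrs; D_mod = 3.50486/(1+0.00675) = 3.48136 yrs.
ΔP/P ≈ -D_mod · Δy = -3.48136 × (+0.0015) = -0.005222 = -0.5222%.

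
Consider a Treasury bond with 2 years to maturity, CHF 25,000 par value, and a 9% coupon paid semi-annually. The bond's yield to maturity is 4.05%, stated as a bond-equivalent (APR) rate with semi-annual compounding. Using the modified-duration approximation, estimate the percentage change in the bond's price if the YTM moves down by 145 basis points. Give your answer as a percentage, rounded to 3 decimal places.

Periodic yield y = 0.02025. Modified duration first:
  t   CF        PV=CF/(1+0.02025)^t    t·PV
  1     1,125.00     1,102.6709     1,102.6709
  2     1,125.00     1,080.7850     2,161.5700
  3     1,125.00     1,059.3335     3,178.0005
  4    26,125.00    24,111.8140    96,447.2561
  Σ                 27,354.6035   102,889.4976
P = 27,354.6035; D_Mac = 3.76132 half-year periods = 1.88066 yrs; D_mod = 1.88066/(1+0.02025) = 1.84333 yrs.
ΔP/P ≈ -D_mod · Δy = -1.84333 × (-0.0145) = +0.026728 = +2.6728%.

+2.673%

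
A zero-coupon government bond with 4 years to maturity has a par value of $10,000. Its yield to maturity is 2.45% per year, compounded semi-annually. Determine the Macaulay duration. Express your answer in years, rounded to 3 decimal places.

4.000 years

A zero-coupon bond has a single cash flow at maturity, so its Macaulay duration equals its maturity: 4 years.
(Equivalently: 8 semi-annual periods ÷ 2 = 4 years.)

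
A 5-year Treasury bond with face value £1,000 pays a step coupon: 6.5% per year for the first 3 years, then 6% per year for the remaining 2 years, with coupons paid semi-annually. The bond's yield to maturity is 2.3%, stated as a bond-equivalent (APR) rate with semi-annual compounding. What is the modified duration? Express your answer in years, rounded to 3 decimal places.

4.365 years

Periodic yield y = 0.0115. First find Macaulay duration:
  t   CF        PV=CF/(1+0.0115)^t    t·PV
  1        32.50        32.1305        32.1305
  2        32.50        31.7652        63.5304
  3        32.50        31.4041        94.2122
  4        32.50        31.0470       124.1880
  5        32.50        30.6940       153.4702
  6        32.50        30.3451       182.0704
  7        30.00        27.6924       193.8466
  8        30.00        27.3775       219.0202
  9        30.00        27.0663       243.5964
  10    1,030.00       918.7098     9,187.0981
  Σ                  1,188.2318    10,493.1628
P = 1,188.2318; Macaulay duration = 10,493.1628 / 1,188.2318 = 8.83091 half-year periods = 4.41545 years.
Modified duration = D_Mac / (1 + y) = 4.41545 / 1.0115 = 4.36525 years.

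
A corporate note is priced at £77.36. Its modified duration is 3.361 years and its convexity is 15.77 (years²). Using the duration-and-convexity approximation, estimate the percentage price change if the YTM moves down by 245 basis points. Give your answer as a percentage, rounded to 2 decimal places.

+8.71%

Duration effect: -D_mod·Δy = -3.361 × (-0.0245) = +0.0823445
Convexity effect: ½·C·(Δy)² = 0.5 × 15.77 × (-0.0245)² = +0.00473297125
ΔP/P ≈ +0.0823445 + 0.00473297125 = +0.08707747125
= +8.707747125%.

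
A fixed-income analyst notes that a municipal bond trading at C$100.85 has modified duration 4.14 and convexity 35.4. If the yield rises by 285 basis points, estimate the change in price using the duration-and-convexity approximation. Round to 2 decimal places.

Duration effect: -D_mod·Δy = -4.14 × (+0.0285) = -0.117990
Convexity effect: ½·C·(Δy)² = 0.5 × 35.4 × (0.0285)² = +0.014376825
ΔP/P ≈ -0.117990 + 0.014376825 = -0.103613175
ΔP ≈ 100.85 × (-0.103613175) = -10.44938869875.

-C$10.45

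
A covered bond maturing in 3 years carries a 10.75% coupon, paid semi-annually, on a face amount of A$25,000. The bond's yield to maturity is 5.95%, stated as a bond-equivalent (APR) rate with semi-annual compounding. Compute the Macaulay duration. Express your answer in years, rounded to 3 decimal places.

2.667 years

Periodic yield y = 0.02975. Discount each cash flow and weight by its period:
  t   CF        PV=CF/(1+0.02975)^t    t·PV
  1     1,343.75     1,304.9284     1,304.9284
  2     1,343.75     1,267.2283     2,534.4567
  3     1,343.75     1,230.6175     3,691.8524
  4     1,343.75     1,195.0643     4,780.2572
  5     1,343.75     1,160.5383     5,802.6915
  6    26,343.75    22,094.6330   132,567.7981
  Σ                 28,253.0098   150,681.9842
Price P = Σ PV = 28,253.0098.
Macaulay duration = Σ(t·PV) / P = 150,681.9842 / 28,253.0098 = 5.33331 half-year periods.
In years: 5.33331 / 2 = 2.66665 years.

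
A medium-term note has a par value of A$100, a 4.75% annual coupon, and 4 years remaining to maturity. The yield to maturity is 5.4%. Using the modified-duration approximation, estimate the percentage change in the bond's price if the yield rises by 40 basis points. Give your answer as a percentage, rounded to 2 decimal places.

-1.42%

Periodic yield y = 0.054. Modified duration first:
  t   CF        PV=CF/(1+0.054)^t    t·PV
  1         4.75         4.5066         4.5066
  2         4.75         4.2758         8.5515
  3         4.75         4.0567        12.1701
  4       104.75        84.8773       339.5092
  Σ                     97.7164       364.7374
P = 97.7164; D_Mac = 3.73261 yrs; D_mod = 3.73261/(1+0.054) = 3.54138 yrs.
ΔP/P ≈ -D_mod · Δy = -3.54138 × (+0.004) = -0.014166 = -1.4166%.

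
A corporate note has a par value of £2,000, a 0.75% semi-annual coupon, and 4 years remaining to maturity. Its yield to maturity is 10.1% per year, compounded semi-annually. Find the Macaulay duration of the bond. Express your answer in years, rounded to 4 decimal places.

3.9349 years

Periodic yield y = 0.0505. Discount each cash flow and weight by its period:
  t   CF        PV=CF/(1+0.0505)^t    t·PV
  1         7.50         7.1395         7.1395
  2         7.50         6.7962        13.5925
  3         7.50         6.4695        19.4086
  4         7.50         6.1585        24.6341
  5         7.50         5.8625        29.3124
  6         7.50         5.5807        33.4839
  7         7.50         5.3124        37.1866
  8     2,007.50     1,353.5899    10,828.7191
  Σ                  1,396.9092    10,993.4767
Price P = Σ PV = 1,396.9092.
Macaulay duration = Σ(t·PV) / P = 10,993.4767 / 1,396.9092 = 7.86986 half-year periods.
In years: 7.86986 / 2 = 3.93493 years.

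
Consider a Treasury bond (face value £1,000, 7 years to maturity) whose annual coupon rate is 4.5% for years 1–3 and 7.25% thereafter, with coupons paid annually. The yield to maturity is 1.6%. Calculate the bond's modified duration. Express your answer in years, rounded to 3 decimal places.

6.082 years

Periodic yield y = 0.016. First find Macaulay duration:
  t   CF        PV=CF/(1+0.016)^t    t·PV
  1        45.00        44.2913        44.2913
  2        45.00        43.5938        87.1877
  3        45.00        42.9073       128.7220
  4        72.50        68.0398       272.1593
  5        72.50        66.9683       334.8416
  6        72.50        65.9137       395.4823
  7     1,072.50       959.7129     6,717.9905
  Σ                  1,291.4273     7,980.6747
P = 1,291.4273; Macaulay duration = 7,980.6747 / 1,291.4273 = 6.17973 years.
Modified duration = D_Mac / (1 + y) = 6.17973 / 1.016 = 6.08241 years.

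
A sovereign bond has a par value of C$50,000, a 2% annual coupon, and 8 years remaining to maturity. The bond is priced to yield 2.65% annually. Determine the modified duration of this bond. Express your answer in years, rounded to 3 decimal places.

7.264 years

Periodic yield y = 0.0265. First find Macaulay duration:
  t   CF        PV=CF/(1+0.0265)^t    t·PV
  1     1,000.00       974.1841       974.1841
  2     1,000.00       949.0347     1,898.0694
  3     1,000.00       924.5345     2,773.6036
  4     1,000.00       900.6669     3,602.6675
  5     1,000.00       877.4154     4,387.0768
  6     1,000.00       854.7641     5,128.5846
  7     1,000.00       832.6976     5,828.8833
  8    51,000.00    41,371.2408   330,969.9264
  Σ                 47,684.5381   355,562.9958
P = 47,684.5381; Macaulay duration = 355,562.9958 / 47,684.5381 = 7.45657 years.
Modified duration = D_Mac / (1 + y) = 7.45657 / 1.0265 = 7.26407 years.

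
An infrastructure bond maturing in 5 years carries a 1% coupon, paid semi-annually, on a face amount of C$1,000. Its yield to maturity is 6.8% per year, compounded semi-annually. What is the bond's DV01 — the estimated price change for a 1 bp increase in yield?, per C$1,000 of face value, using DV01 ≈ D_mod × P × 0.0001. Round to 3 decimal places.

C$0.357

Periodic yield y = 0.034.
  t   CF        PV=CF/(1+0.034)^t    t·PV
  1         5.00         4.8356         4.8356
  2         5.00         4.6766         9.3532
  3         5.00         4.5228        13.5684
  4         5.00         4.3741        17.4964
  5         5.00         4.2303        21.1513
  6         5.00         4.0912        24.5470
  7         5.00         3.9566        27.6965
  8         5.00         3.8265        30.6123
  9         5.00         3.7007        33.3064
  10    1,005.00       719.3838     7,193.8383
  Σ                    757.5982     7,376.4053
P = 757.5982; D_Mac = 9.73657 half-year periods = 4.86828 yrs; D_mod = 4.70820 yrs.
DV01 ≈ 4.70820 × 757.5982 × 0.0001 = 0.356693.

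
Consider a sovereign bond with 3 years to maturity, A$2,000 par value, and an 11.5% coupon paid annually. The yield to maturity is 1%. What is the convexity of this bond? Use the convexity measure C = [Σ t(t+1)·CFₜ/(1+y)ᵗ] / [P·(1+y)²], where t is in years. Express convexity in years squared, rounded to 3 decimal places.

10.404

With y = 0.01:
  t   CF        PV=CF/(1+0.01)^t    t·PV        t(t+1)·PV
  1       230.00       227.7228       227.7228         455.4455
  2       230.00       225.4681       450.9362       1,352.8085
  3     2,230.00     2,164.4160     6,493.2481      25,972.9924
  Σ                  2,617.6069     7,171.9070      27,781.2465
P = 2,617.6069.
Convexity = Σ t(t+1)·PV / [P·(1+y)²] = 27,781.2465 / (2,617.6069 × 1.020100) = 10.40410.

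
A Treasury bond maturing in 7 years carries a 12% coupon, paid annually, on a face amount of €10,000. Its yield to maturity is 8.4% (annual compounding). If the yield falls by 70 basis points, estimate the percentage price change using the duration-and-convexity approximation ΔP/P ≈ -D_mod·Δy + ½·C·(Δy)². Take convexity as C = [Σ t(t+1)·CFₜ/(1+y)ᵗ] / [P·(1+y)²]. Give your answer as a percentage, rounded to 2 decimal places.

+3.48%

With y = 0.084:
  t   CF        PV=CF/(1+0.084)^t    t·PV        t(t+1)·PV
  1     1,200.00     1,107.0111     1,107.0111       2,214.0221
  2     1,200.00     1,021.2279     2,042.4558       6,127.3675
  3     1,200.00       942.0922     2,826.2765      11,305.1062
  4     1,200.00       869.0887     3,476.3549      17,381.7746
  5     1,200.00       801.7424     4,008.7118      24,052.2711
  6     1,200.00       739.6147     4,437.6884      31,063.8187
  7    11,200.00     6,368.1465    44,577.0256     356,616.2052
  Σ                 11,848.9235    62,475.5243     448,760.5654
P = 11,848.9235; D_Mac = 5.27268 yrs; D_mod = 4.86409 yrs; C = 32.23126.
Duration effect: -4.86409 × (-0.007) = +0.034049
Convexity effect: 0.5 × 32.23126 × (-0.007)² = +0.0007897
ΔP/P ≈ +0.034049 + 0.0007897 = +0.034838 = +3.4838%.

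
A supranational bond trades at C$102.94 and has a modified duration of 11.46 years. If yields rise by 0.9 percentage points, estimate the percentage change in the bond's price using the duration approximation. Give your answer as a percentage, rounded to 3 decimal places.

-10.314%

Duration approximation: ΔP/P ≈ -D_mod · Δy = -11.46 × (+0.009) = -0.103140.
As a percentage: -10.3140%.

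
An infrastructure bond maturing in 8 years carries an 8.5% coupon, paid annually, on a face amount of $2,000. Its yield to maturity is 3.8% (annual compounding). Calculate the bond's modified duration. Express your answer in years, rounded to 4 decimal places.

Periodic yield y = 0.038. First find Macaulay duration:
  t   CF        PV=CF/(1+0.038)^t    t·PV
  1       170.00       163.7765       163.7765
  2       170.00       157.7808       315.5616
  3       170.00       152.0046       456.0139
  4       170.00       146.4399       585.7597
  5       170.00       141.0789       705.3946
  6       170.00       135.9142       815.4851
  7       170.00       130.9385       916.5697
  8     2,170.00     1,610.2040    12,881.6321
  Σ                  2,638.1376    16,840.1934
P = 2,638.1376; Macaulay duration = 16,840.1934 / 2,638.1376 = 6.38336 years.
Modified duration = D_Mac / (1 + y) = 6.38336 / 1.038 = 6.14968 years.

6.1497 years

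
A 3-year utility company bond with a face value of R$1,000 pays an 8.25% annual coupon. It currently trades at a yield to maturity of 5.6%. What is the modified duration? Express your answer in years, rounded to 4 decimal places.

2.6374 years

Periodic yield y = 0.056. First find Macaulay duration:
  t   CF        PV=CF/(1+0.056)^t    t·PV
  1        82.50        78.1250        78.1250
  2        82.50        73.9820       147.9640
  3     1,082.50       919.2553     2,757.7660
  Σ                  1,071.3623     2,983.8550
P = 1,071.3623; Macaulay duration = 2,983.8550 / 1,071.3623 = 2.78510 years.
Modified duration = D_Mac / (1 + y) = 2.78510 / 1.056 = 2.63741 years.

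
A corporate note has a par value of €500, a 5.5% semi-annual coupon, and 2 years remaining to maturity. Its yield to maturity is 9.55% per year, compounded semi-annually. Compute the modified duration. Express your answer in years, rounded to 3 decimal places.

Periodic yield y = 0.04775. First find Macaulay duration:
  t   CF        PV=CF/(1+0.04775)^t    t·PV
  1        13.75        13.1234        13.1234
  2        13.75        12.5253        25.0506
  3        13.75        11.9545        35.8634
  4       513.75       426.3057     1,705.2229
  Σ                    463.9088     1,779.2601
P = 463.9088; Macaulay duration = 1,779.2601 / 463.9088 = 3.83537 half-year periods = 1.91768 years.
Modified duration = D_Mac / (1 + y) = 1.91768 / 1.04775 = 1.83029 years.

1.830 years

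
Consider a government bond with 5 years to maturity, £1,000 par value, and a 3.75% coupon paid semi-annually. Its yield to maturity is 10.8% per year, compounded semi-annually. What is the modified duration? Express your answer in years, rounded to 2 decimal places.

Periodic yield y = 0.054. First find Macaulay duration:
  t   CF        PV=CF/(1+0.054)^t    t·PV
  1        18.75        17.7894        17.7894
  2        18.75        16.8780        33.7559
  3        18.75        16.0132        48.0397
  4        18.75        15.1928        60.7713
  5        18.75        14.4145        72.0723
  6        18.75        13.6760        82.0557
  7        18.75        12.9753        90.8270
  8        18.75        12.3105        98.4842
  9        18.75        11.6798       105.1183
  10    1,018.75       602.0901     6,020.9014
  Σ                    733.0196     6,629.8152
P = 733.0196; Macaulay duration = 6,629.8152 / 733.0196 = 9.04453 half-year periods = 4.52226 years.
Modified duration = D_Mac / (1 + y) = 4.52226 / 1.054 = 4.29057 years.

4.29 years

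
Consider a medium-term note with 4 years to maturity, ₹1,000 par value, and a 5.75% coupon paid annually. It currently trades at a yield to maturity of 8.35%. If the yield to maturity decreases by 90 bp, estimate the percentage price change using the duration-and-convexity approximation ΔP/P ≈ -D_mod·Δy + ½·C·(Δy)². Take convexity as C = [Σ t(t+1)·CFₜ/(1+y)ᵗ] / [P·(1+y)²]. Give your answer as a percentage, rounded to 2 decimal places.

With y = 0.0835:
  t   CF        PV=CF/(1+0.0835)^t    t·PV        t(t+1)·PV
  1        57.50        53.0688        53.0688         106.1375
  2        57.50        48.9790        97.9580         293.8741
  3        57.50        45.2044       135.6133         542.4533
  4     1,057.50       767.2991     3,069.1966      15,345.9829
  Σ                    914.5514     3,355.8367      16,288.4477
P = 914.5514; D_Mac = 3.66938 yrs; D_mod = 3.38660 yrs; C = 15.17098.
Duration effect: -3.38660 × (-0.009) = +0.030479
Convexity effect: 0.5 × 15.17098 × (-0.009)² = +0.0006144
ΔP/P ≈ +0.030479 + 0.0006144 = +0.031094 = +3.1094%.

+3.11%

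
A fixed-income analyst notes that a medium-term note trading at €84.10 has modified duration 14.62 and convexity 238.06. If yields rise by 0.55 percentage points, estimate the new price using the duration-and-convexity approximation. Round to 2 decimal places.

Duration effect: -D_mod·Δy = -14.62 × (+0.0055) = -0.080410
Convexity effect: ½·C·(Δy)² = 0.5 × 238.06 × (0.0055)² = +0.0036006575
ΔP/P ≈ -0.080410 + 0.0036006575 = -0.0768093425
New price ≈ 84.10 × (1 - 0.0768093425) = 77.64033429575.

€77.64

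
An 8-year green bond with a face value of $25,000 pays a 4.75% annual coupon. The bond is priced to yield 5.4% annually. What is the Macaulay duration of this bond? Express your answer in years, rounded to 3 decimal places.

Periodic yield y = 0.054. Discount each cash flow and weight by its year:
  t   CF        PV=CF/(1+0.054)^t    t·PV
  1     1,187.50     1,126.6603     1,126.6603
  2     1,187.50     1,068.9377     2,137.8754
  3     1,187.50     1,014.1724     3,042.5172
  4     1,187.50       962.2129     3,848.8516
  5     1,187.50       912.9155     4,564.5773
  6     1,187.50       866.1437     5,196.8622
  7     1,187.50       821.7682     5,752.3775
  8    26,187.50    17,193.6924   137,549.5394
  Σ                 23,966.5032   163,219.2610
Price P = Σ PV = 23,966.5032.
Macaulay duration = Σ(t·PV) / P = 163,219.2610 / 23,966.5032 = 6.81031 years.

6.810 years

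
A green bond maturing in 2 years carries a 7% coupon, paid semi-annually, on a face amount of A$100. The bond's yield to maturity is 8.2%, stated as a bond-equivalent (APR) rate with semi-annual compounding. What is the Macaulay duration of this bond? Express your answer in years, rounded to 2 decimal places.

1.90 years

Periodic yield y = 0.041. Discount each cash flow and weight by its period:
  t   CF        PV=CF/(1+0.041)^t    t·PV
  1         3.50         3.3622         3.3622
  2         3.50         3.2297         6.4595
  3         3.50         3.1025         9.3076
  4       103.50        88.1328       352.5311
  Σ                     97.8272       371.6603
Price P = Σ PV = 97.8272.
Macaulay duration = Σ(t·PV) / P = 371.6603 / 97.8272 = 3.79915 half-year periods.
In years: 3.79915 / 2 = 1.89958 years.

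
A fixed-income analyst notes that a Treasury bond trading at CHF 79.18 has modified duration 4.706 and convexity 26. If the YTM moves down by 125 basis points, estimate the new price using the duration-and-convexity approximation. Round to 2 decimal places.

CHF 84.00

Duration effect: -D_mod·Δy = -4.706 × (-0.0125) = +0.058825
Convexity effect: ½·C·(Δy)² = 0.5 × 26 × (-0.0125)² = +0.00203125
ΔP/P ≈ +0.058825 + 0.00203125 = +0.06085625
New price ≈ 79.18 × (1 + 0.06085625) = 83.998597875.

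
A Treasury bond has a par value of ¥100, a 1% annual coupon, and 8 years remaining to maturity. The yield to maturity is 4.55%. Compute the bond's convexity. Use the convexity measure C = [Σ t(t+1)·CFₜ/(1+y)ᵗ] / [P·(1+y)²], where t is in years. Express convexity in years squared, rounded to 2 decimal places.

62.39

With y = 0.0455:
  t   CF        PV=CF/(1+0.0455)^t    t·PV        t(t+1)·PV
  1         1.00         0.9565         0.9565           1.9130
  2         1.00         0.9149         1.8297           5.4891
  3         1.00         0.8750         2.6251          10.5005
  4         1.00         0.8370         3.3478          16.7392
  5         1.00         0.8005         4.0027          24.0160
  6         1.00         0.7657         4.5942          32.1592
  7         1.00         0.7324         5.1266          41.0128
  8       101.00        70.7504       566.0034       5,094.0309
  Σ                     76.6324       588.4860       5,225.8607
P = 76.6324.
Convexity = Σ t(t+1)·PV / [P·(1+y)²] = 5,225.8607 / (76.6324 × 1.093070) = 62.38749.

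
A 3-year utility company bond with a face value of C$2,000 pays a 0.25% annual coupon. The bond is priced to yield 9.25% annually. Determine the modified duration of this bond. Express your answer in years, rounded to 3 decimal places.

Periodic yield y = 0.0925. First find Macaulay duration:
  t   CF        PV=CF/(1+0.0925)^t    t·PV
  1         5.00         4.5767         4.5767
  2         5.00         4.1892         8.3783
  3     2,005.00     1,537.6236     4,612.8708
  Σ                  1,546.3894     4,625.8258
P = 1,546.3894; Macaulay duration = 4,625.8258 / 1,546.3894 = 2.99137 years.
Modified duration = D_Mac / (1 + y) = 2.99137 / 1.0925 = 2.73810 years.

2.738 years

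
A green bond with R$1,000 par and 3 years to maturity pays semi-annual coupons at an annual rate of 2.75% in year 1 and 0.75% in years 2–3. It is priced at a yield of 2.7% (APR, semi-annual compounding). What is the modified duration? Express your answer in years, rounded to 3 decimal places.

2.887 years

Periodic yield y = 0.0135. First find Macaulay duration:
  t   CF        PV=CF/(1+0.0135)^t    t·PV
  1        13.75        13.5668        13.5668
  2        13.75        13.3861        26.7723
  3         3.75         3.6021        10.8064
  4         3.75         3.5542        14.2166
  5         3.75         3.5068        17.5341
  6     1,003.75       926.1536     5,556.9219
  Σ                    963.7697     5,639.8181
P = 963.7697; Macaulay duration = 5,639.8181 / 963.7697 = 5.85183 half-year periods = 2.92592 years.
Modified duration = D_Mac / (1 + y) = 2.92592 / 1.0135 = 2.88694 years.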